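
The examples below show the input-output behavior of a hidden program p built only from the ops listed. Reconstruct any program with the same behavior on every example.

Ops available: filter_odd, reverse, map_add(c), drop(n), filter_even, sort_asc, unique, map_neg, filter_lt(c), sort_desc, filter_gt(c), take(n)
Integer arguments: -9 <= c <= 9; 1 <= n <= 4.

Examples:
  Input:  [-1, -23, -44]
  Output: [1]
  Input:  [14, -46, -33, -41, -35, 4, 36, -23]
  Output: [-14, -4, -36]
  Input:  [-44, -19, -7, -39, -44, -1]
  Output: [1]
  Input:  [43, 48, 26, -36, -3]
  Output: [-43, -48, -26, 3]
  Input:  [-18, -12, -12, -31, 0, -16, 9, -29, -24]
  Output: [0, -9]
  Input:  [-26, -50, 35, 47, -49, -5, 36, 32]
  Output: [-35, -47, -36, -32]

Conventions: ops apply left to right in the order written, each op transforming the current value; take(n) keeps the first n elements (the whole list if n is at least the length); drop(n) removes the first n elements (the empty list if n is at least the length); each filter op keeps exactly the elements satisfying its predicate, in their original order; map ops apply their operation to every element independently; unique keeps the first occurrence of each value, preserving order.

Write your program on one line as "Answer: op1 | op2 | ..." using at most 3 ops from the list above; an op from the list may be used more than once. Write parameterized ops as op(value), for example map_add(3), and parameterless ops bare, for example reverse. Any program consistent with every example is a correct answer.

unique | filter_gt(-5) | map_neg

Check, running the answer program on each example:
  [-1, -23, -44] -> [-1, -23, -44] -> [-1] -> [1]
  [14, -46, -33, -41, -35, 4, 36, -23] -> [14, -46, -33, -41, -35, 4, 36, -23] -> [14, 4, 36] -> [-14, -4, -36]
  [-44, -19, -7, -39, -44, -1] -> [-44, -19, -7, -39, -1] -> [-1] -> [1]
  [43, 48, 26, -36, -3] -> [43, 48, 26, -36, -3] -> [43, 48, 26, -3] -> [-43, -48, -26, 3]
  [-18, -12, -12, -31, 0, -16, 9, -29, -24] -> [-18, -12, -31, 0, -16, 9, -29, -24] -> [0, 9] -> [0, -9]
  [-26, -50, 35, 47, -49, -5, 36, 32] -> [-26, -50, 35, 47, -49, -5, 36, 32] -> [35, 47, 36, 32] -> [-35, -47, -36, -32]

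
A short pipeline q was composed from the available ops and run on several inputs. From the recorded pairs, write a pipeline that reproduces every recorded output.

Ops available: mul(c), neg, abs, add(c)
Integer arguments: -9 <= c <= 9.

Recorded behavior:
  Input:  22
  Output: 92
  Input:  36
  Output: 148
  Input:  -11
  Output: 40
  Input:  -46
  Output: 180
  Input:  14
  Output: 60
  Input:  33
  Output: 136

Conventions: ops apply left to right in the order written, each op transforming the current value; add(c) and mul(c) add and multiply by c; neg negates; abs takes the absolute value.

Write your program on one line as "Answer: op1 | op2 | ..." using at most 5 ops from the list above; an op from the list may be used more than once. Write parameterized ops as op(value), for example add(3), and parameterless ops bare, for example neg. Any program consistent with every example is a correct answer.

add(9) | add(-8) | mul(-2) | mul(2) | abs

Check, running the answer program on each example:
  22 -> 31 -> 23 -> -46 -> -92 -> 92
  36 -> 45 -> 37 -> -74 -> -148 -> 148
  -11 -> -2 -> -10 -> 20 -> 40 -> 40
  -46 -> -37 -> -45 -> 90 -> 180 -> 180
  14 -> 23 -> 15 -> -30 -> -60 -> 60
  33 -> 42 -> 34 -> -68 -> -136 -> 136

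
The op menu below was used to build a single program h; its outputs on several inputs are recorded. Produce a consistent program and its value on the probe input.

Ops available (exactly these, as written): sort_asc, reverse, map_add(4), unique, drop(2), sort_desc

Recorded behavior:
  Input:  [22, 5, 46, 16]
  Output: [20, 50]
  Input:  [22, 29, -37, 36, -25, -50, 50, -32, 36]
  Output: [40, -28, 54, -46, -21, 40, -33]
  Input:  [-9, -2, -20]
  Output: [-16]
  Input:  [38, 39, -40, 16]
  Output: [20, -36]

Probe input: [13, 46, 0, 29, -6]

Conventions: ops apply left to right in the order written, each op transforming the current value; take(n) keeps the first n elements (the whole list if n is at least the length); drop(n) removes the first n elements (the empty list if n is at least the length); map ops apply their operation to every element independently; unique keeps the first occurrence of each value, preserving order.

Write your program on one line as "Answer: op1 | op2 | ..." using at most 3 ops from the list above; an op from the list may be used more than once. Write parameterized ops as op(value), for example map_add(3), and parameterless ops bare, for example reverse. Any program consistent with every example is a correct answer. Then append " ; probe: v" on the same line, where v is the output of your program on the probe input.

drop(2) | reverse | map_add(4) ; probe: [-2, 33, 4]

Check, running the answer program on each example:
  [22, 5, 46, 16] -> [46, 16] -> [16, 46] -> [20, 50]
  [22, 29, -37, 36, -25, -50, 50, -32, 36] -> [-37, 36, -25, -50, 50, -32, 36] -> [36, -32, 50, -50, -25, 36, -37] -> [40, -28, 54, -46, -21, 40, -33]
  [-9, -2, -20] -> [-20] -> [-20] -> [-16]
  [38, 39, -40, 16] -> [-40, 16] -> [16, -40] -> [20, -36]
  probe: [13, 46, 0, 29, -6] -> [0, 29, -6] -> [-6, 29, 0] -> [-2, 33, 4]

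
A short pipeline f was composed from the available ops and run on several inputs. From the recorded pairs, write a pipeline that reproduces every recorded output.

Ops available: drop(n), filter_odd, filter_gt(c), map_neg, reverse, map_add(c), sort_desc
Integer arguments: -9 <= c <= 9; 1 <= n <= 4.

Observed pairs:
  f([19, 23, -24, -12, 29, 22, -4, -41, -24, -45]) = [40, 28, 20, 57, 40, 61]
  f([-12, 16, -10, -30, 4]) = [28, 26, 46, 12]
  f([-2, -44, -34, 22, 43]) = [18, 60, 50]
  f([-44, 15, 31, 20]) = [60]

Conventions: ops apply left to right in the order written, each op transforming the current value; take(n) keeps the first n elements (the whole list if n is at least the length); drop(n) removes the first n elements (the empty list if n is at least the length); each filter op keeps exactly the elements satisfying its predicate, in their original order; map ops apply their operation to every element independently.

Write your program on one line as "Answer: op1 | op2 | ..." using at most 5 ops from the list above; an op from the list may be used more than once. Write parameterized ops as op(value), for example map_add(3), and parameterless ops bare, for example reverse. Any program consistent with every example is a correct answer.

map_neg | map_add(5) | map_add(6) | filter_gt(-4) | map_add(5)

Check, running the answer program on each example:
  [19, 23, -24, -12, 29, 22, -4, -41, -24, -45] -> [-19, -23, 24, 12, -29, -22, 4, 41, 24, 45] -> [-14, -18, 29, 17, -24, -17, 9, 46, 29, 50] -> [-8, -12, 35, 23, -18, -11, 15, 52, 35, 56] -> [35, 23, 15, 52, 35, 56] -> [40, 28, 20, 57, 40, 61]
  [-12, 16, -10, -30, 4] -> [12, -16, 10, 30, -4] -> [17, -11, 15, 35, 1] -> [23, -5, 21, 41, 7] -> [23, 21, 41, 7] -> [28, 26, 46, 12]
  [-2, -44, -34, 22, 43] -> [2, 44, 34, -22, -43] -> [7, 49, 39, -17, -38] -> [13, 55, 45, -11, -32] -> [13, 55, 45] -> [18, 60, 50]
  [-44, 15, 31, 20] -> [44, -15, -31, -20] -> [49, -10, -26, -15] -> [55, -4, -20, -9] -> [55] -> [60]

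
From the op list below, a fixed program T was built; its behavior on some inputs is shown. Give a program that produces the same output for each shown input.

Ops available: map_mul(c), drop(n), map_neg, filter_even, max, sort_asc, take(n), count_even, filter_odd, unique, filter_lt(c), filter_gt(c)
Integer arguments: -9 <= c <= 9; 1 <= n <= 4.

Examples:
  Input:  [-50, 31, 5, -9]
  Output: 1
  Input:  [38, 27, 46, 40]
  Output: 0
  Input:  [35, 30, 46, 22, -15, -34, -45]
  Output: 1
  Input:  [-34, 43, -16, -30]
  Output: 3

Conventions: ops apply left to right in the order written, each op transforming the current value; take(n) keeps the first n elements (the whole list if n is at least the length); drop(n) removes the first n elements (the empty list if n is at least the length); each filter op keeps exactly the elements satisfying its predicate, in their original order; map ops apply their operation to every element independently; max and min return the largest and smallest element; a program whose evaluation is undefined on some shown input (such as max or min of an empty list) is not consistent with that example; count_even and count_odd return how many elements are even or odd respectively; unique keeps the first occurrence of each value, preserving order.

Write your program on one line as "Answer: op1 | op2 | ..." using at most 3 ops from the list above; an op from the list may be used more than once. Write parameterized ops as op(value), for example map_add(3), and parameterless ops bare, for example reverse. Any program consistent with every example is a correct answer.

filter_lt(-5) | filter_lt(-9) | count_even

Check, running the answer program on each example:
  [-50, 31, 5, -9] -> [-50, -9] -> [-50] -> 1
  [38, 27, 46, 40] -> [] -> [] -> 0
  [35, 30, 46, 22, -15, -34, -45] -> [-15, -34, -45] -> [-15, -34, -45] -> 1
  [-34, 43, -16, -30] -> [-34, -16, -30] -> [-34, -16, -30] -> 3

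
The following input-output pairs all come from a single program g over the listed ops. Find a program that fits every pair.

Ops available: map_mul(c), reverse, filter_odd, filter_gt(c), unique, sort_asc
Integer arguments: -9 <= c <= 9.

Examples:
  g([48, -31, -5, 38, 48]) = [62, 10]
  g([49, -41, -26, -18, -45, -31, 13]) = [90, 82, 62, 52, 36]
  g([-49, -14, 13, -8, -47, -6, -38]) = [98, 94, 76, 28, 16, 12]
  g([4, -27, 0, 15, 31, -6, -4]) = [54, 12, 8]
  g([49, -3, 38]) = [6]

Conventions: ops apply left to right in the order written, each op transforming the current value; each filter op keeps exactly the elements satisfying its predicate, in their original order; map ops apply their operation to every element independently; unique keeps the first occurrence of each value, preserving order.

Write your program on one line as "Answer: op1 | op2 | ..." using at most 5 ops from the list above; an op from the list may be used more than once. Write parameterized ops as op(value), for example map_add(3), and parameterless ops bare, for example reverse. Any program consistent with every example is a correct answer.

map_mul(-2) | sort_asc | reverse | unique | filter_gt(4)

Check, running the answer program on each example:
  [48, -31, -5, 38, 48] -> [-96, 62, 10, -76, -96] -> [-96, -96, -76, 10, 62] -> [62, 10, -76, -96, -96] -> [62, 10, -76, -96] -> [62, 10]
  [49, -41, -26, -18, -45, -31, 13] -> [-98, 82, 52, 36, 90, 62, -26] -> [-98, -26, 36, 52, 62, 82, 90] -> [90, 82, 62, 52, 36, -26, -98] -> [90, 82, 62, 52, 36, -26, -98] -> [90, 82, 62, 52, 36]
  [-49, -14, 13, -8, -47, -6, -38] -> [98, 28, -26, 16, 94, 12, 76] -> [-26, 12, 16, 28, 76, 94, 98] -> [98, 94, 76, 28, 16, 12, -26] -> [98, 94, 76, 28, 16, 12, -26] -> [98, 94, 76, 28, 16, 12]
  [4, -27, 0, 15, 31, -6, -4] -> [-8, 54, 0, -30, -62, 12, 8] -> [-62, -30, -8, 0, 8, 12, 54] -> [54, 12, 8, 0, -8, -30, -62] -> [54, 12, 8, 0, -8, -30, -62] -> [54, 12, 8]
  [49, -3, 38] -> [-98, 6, -76] -> [-98, -76, 6] -> [6, -76, -98] -> [6, -76, -98] -> [6]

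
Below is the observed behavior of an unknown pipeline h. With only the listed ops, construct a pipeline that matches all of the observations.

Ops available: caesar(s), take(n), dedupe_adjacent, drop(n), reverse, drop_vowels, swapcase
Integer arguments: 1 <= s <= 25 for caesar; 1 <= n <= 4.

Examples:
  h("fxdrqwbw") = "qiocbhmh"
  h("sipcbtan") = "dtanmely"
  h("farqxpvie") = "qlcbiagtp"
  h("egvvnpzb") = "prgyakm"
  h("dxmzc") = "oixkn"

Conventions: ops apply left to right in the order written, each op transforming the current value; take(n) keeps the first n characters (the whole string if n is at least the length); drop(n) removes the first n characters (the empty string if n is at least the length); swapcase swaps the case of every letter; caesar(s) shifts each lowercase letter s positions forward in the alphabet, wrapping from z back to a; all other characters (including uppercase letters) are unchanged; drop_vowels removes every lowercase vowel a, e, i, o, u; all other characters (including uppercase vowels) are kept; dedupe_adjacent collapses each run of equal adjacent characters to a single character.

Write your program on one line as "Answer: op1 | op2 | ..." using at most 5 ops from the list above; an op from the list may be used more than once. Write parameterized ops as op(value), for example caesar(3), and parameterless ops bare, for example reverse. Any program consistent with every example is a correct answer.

reverse | caesar(11) | dedupe_adjacent | reverse

Check, running the answer program on each example:
  "fxdrqwbw" -> "wbwqrdxf" -> "hmhbcoiq" -> "hmhbcoiq" -> "qiocbhmh"
  "sipcbtan" -> "natbcpis" -> "ylemnatd" -> "ylemnatd" -> "dtanmely"
  "farqxpvie" -> "eivpxqraf" -> "ptgaibclq" -> "ptgaibclq" -> "qlcbiagtp"
  "egvvnpzb" -> "bzpnvvge" -> "mkayggrp" -> "mkaygrp" -> "prgyakm"
  "dxmzc" -> "czmxd" -> "nkxio" -> "nkxio" -> "oixkn"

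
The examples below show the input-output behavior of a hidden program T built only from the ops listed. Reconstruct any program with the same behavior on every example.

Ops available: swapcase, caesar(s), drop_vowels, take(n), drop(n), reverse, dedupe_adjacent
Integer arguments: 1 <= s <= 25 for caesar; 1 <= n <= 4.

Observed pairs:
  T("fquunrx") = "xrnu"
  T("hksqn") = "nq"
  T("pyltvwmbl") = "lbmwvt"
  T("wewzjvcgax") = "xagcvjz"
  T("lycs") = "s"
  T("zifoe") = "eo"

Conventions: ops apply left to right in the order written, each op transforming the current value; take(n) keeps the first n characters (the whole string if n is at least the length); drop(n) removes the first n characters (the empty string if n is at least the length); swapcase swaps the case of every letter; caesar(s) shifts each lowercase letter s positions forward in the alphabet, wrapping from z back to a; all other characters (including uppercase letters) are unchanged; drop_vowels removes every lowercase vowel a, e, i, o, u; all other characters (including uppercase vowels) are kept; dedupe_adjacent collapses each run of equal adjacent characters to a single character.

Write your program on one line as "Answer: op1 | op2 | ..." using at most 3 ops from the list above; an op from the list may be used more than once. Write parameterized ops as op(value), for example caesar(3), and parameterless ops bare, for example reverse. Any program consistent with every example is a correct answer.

drop(1) | drop(2) | reverse

Check, running the answer program on each example:
  "fquunrx" -> "quunrx" -> "unrx" -> "xrnu"
  "hksqn" -> "ksqn" -> "qn" -> "nq"
  "pyltvwmbl" -> "yltvwmbl" -> "tvwmbl" -> "lbmwvt"
  "wewzjvcgax" -> "ewzjvcgax" -> "zjvcgax" -> "xagcvjz"
  "lycs" -> "ycs" -> "s" -> "s"
  "zifoe" -> "ifoe" -> "oe" -> "eo"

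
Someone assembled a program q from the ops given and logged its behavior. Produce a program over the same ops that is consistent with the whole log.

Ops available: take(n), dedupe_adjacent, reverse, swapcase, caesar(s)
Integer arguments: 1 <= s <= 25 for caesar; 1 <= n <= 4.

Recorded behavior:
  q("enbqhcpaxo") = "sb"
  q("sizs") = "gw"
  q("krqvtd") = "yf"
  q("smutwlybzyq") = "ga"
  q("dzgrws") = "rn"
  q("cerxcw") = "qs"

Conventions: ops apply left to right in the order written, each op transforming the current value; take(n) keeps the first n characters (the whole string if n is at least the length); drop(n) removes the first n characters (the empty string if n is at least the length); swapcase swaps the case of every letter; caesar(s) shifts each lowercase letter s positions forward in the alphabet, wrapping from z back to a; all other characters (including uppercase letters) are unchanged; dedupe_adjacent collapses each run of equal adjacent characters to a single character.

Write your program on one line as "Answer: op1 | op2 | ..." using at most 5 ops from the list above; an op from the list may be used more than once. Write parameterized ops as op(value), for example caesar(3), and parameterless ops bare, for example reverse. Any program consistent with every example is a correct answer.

take(4) | caesar(14) | swapcase | take(2) | swapcase

Check, running the answer program on each example:
  "enbqhcpaxo" -> "enbq" -> "sbpe" -> "SBPE" -> "SB" -> "sb"
  "sizs" -> "sizs" -> "gwng" -> "GWNG" -> "GW" -> "gw"
  "krqvtd" -> "krqv" -> "yfej" -> "YFEJ" -> "YF" -> "yf"
  "smutwlybzyq" -> "smut" -> "gaih" -> "GAIH" -> "GA" -> "ga"
  "dzgrws" -> "dzgr" -> "rnuf" -> "RNUF" -> "RN" -> "rn"
  "cerxcw" -> "cerx" -> "qsfl" -> "QSFL" -> "QS" -> "qs"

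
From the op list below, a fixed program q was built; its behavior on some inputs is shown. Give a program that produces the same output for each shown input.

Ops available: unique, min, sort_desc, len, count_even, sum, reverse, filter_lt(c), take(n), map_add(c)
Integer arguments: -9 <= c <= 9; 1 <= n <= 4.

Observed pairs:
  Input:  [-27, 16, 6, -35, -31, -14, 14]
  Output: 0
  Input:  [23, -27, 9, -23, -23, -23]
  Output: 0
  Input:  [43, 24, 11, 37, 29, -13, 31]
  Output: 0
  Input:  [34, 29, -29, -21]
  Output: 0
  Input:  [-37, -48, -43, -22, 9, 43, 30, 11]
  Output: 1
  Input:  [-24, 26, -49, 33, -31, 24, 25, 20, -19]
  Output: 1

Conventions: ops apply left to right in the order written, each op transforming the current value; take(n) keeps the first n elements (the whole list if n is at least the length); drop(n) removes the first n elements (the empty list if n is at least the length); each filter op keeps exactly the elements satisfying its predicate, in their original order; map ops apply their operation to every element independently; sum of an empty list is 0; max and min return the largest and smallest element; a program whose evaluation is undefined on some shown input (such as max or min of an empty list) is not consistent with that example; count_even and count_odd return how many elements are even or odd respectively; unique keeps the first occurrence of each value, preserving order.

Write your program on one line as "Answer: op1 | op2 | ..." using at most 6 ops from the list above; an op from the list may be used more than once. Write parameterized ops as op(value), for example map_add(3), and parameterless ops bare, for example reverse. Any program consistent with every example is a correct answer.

take(4) | take(2) | reverse | filter_lt(-3) | count_even

Check, running the answer program on each example:
  [-27, 16, 6, -35, -31, -14, 14] -> [-27, 16, 6, -35] -> [-27, 16] -> [16, -27] -> [-27] -> 0
  [23, -27, 9, -23, -23, -23] -> [23, -27, 9, -23] -> [23, -27] -> [-27, 23] -> [-27] -> 0
  [43, 24, 11, 37, 29, -13, 31] -> [43, 24, 11, 37] -> [43, 24] -> [24, 43] -> [] -> 0
  [34, 29, -29, -21] -> [34, 29, -29, -21] -> [34, 29] -> [29, 34] -> [] -> 0
  [-37, -48, -43, -22, 9, 43, 30, 11] -> [-37, -48, -43, -22] -> [-37, -48] -> [-48, -37] -> [-48, -37] -> 1
  [-24, 26, -49, 33, -31, 24, 25, 20, -19] -> [-24, 26, -49, 33] -> [-24, 26] -> [26, -24] -> [-24] -> 1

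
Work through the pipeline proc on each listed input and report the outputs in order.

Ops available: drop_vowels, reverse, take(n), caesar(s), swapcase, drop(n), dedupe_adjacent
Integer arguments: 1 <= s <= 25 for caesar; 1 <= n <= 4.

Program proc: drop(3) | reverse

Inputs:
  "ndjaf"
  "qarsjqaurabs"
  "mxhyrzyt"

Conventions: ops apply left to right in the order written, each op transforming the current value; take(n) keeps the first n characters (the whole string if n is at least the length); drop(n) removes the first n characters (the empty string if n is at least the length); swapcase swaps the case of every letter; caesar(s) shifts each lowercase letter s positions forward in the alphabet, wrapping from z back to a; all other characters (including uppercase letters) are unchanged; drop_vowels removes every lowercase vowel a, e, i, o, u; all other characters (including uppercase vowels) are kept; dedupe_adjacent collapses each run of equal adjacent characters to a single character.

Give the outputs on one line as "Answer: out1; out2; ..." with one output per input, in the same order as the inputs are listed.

"fa"; "sbaruaqjs"; "tyzry"

Execution, op by op:
  "ndjaf" -> "af" -> "fa"
  "qarsjqaurabs" -> "sjqaurabs" -> "sbaruaqjs"
  "mxhyrzyt" -> "yrzyt" -> "tyzry"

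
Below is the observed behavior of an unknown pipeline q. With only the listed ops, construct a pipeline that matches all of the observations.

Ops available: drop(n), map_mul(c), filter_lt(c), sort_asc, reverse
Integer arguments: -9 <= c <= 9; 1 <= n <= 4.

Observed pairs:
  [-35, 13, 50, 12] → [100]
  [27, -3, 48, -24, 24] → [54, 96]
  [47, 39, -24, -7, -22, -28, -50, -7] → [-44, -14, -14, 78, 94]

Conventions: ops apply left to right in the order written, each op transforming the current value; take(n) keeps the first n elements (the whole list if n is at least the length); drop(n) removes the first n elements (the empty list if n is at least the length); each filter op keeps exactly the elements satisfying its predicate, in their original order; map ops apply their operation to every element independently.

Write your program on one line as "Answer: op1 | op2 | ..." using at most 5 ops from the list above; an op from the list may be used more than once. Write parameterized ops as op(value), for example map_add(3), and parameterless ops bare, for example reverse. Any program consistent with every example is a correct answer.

reverse | sort_asc | map_mul(2) | drop(3)

Check, running the answer program on each example:
  [-35, 13, 50, 12] -> [12, 50, 13, -35] -> [-35, 12, 13, 50] -> [-70, 24, 26, 100] -> [100]
  [27, -3, 48, -24, 24] -> [24, -24, 48, -3, 27] -> [-24, -3, 24, 27, 48] -> [-48, -6, 48, 54, 96] -> [54, 96]
  [47, 39, -24, -7, -22, -28, -50, -7] -> [-7, -50, -28, -22, -7, -24, 39, 47] -> [-50, -28, -24, -22, -7, -7, 39, 47] -> [-100, -56, -48, -44, -14, -14, 78, 94] -> [-44, -14, -14, 78, 94]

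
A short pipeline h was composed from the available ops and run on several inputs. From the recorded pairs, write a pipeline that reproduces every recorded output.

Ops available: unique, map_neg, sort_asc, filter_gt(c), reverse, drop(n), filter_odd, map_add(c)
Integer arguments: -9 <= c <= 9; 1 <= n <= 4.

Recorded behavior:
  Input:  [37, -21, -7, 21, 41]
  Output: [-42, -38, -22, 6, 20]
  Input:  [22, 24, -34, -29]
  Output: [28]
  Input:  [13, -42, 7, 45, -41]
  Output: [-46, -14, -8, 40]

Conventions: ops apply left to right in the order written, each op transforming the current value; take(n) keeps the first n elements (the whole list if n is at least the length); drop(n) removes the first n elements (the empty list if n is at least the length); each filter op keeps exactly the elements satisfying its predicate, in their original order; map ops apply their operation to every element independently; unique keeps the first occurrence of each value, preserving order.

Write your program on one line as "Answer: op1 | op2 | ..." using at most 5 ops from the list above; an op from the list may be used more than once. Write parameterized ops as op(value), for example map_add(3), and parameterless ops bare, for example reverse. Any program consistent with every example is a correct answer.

sort_asc | filter_odd | map_add(1) | reverse | map_neg

Check, running the answer program on each example:
  [37, -21, -7, 21, 41] -> [-21, -7, 21, 37, 41] -> [-21, -7, 21, 37, 41] -> [-20, -6, 22, 38, 42] -> [42, 38, 22, -6, -20] -> [-42, -38, -22, 6, 20]
  [22, 24, -34, -29] -> [-34, -29, 22, 24] -> [-29] -> [-28] -> [-28] -> [28]
  [13, -42, 7, 45, -41] -> [-42, -41, 7, 13, 45] -> [-41, 7, 13, 45] -> [-40, 8, 14, 46] -> [46, 14, 8, -40] -> [-46, -14, -8, 40]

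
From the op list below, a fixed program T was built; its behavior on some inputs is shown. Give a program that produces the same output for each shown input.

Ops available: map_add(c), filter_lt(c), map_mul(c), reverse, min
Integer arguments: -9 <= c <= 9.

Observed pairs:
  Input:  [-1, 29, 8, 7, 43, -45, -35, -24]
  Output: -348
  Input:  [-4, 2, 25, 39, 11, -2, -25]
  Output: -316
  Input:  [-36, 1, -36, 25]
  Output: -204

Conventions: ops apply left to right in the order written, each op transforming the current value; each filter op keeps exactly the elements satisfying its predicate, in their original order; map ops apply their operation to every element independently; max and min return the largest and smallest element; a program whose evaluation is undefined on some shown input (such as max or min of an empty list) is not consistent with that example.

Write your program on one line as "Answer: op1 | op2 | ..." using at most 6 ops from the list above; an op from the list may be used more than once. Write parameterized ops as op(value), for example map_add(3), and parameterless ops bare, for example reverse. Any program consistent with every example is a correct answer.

map_mul(-8) | map_add(3) | map_add(-7) | reverse | min

Check, running the answer program on each example:
  [-1, 29, 8, 7, 43, -45, -35, -24] -> [8, -232, -64, -56, -344, 360, 280, 192] -> [11, -229, -61, -53, -341, 363, 283, 195] -> [4, -236, -68, -60, -348, 356, 276, 188] -> [188, 276, 356, -348, -60, -68, -236, 4] -> -348
  [-4, 2, 25, 39, 11, -2, -25] -> [32, -16, -200, -312, -88, 16, 200] -> [35, -13, -197, -309, -85, 19, 203] -> [28, -20, -204, -316, -92, 12, 196] -> [196, 12, -92, -316, -204, -20, 28] -> -316
  [-36, 1, -36, 25] -> [288, -8, 288, -200] -> [291, -5, 291, -197] -> [284, -12, 284, -204] -> [-204, 284, -12, 284] -> -204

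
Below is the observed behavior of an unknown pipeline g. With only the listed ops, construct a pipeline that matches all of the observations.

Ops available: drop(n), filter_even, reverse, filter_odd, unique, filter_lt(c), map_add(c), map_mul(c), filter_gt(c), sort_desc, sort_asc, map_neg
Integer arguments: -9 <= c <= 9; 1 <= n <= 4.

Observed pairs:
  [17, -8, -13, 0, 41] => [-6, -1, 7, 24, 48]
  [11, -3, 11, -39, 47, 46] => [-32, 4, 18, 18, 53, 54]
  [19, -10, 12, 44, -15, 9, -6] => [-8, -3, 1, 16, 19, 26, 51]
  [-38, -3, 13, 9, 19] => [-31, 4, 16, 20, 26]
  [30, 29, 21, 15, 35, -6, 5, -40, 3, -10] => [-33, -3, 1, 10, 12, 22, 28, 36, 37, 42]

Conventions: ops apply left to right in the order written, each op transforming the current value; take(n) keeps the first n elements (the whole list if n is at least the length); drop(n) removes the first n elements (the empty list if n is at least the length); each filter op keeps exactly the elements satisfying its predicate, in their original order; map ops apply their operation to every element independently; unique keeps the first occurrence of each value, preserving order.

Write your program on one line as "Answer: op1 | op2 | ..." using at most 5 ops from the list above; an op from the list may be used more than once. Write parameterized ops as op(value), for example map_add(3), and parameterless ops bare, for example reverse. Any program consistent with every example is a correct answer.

sort_asc | map_neg | map_add(-4) | map_add(-3) | map_neg

Check, running the answer program on each example:
  [17, -8, -13, 0, 41] -> [-13, -8, 0, 17, 41] -> [13, 8, 0, -17, -41] -> [9, 4, -4, -21, -45] -> [6, 1, -7, -24, -48] -> [-6, -1, 7, 24, 48]
  [11, -3, 11, -39, 47, 46] -> [-39, -3, 11, 11, 46, 47] -> [39, 3, -11, -11, -46, -47] -> [35, -1, -15, -15, -50, -51] -> [32, -4, -18, -18, -53, -54] -> [-32, 4, 18, 18, 53, 54]
  [19, -10, 12, 44, -15, 9, -6] -> [-15, -10, -6, 9, 12, 19, 44] -> [15, 10, 6, -9, -12, -19, -44] -> [11, 6, 2, -13, -16, -23, -48] -> [8, 3, -1, -16, -19, -26, -51] -> [-8, -3, 1, 16, 19, 26, 51]
  [-38, -3, 13, 9, 19] -> [-38, -3, 9, 13, 19] -> [38, 3, -9, -13, -19] -> [34, -1, -13, -17, -23] -> [31, -4, -16, -20, -26] -> [-31, 4, 16, 20, 26]
  [30, 29, 21, 15, 35, -6, 5, -40, 3, -10] -> [-40, -10, -6, 3, 5, 15, 21, 29, 30, 35] -> [40, 10, 6, -3, -5, -15, -21, -29, -30, -35] -> [36, 6, 2, -7, -9, -19, -25, -33, -34, -39] -> [33, 3, -1, -10, -12, -22, -28, -36, -37, -42] -> [-33, -3, 1, 10, 12, 22, 28, 36, 37, 42]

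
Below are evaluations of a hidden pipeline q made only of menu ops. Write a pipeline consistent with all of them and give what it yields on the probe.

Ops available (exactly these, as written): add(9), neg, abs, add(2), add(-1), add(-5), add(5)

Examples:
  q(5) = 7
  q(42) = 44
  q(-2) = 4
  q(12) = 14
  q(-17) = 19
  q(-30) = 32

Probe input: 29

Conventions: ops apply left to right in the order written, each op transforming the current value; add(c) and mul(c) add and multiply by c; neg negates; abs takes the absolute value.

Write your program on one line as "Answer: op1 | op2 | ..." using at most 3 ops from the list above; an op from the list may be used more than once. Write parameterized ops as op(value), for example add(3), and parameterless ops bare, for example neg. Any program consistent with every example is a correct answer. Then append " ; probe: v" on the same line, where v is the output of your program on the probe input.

neg | abs | add(2) ; probe: 31

Check, running the answer program on each example:
  5 -> -5 -> 5 -> 7
  42 -> -42 -> 42 -> 44
  -2 -> 2 -> 2 -> 4
  12 -> -12 -> 12 -> 14
  -17 -> 17 -> 17 -> 19
  -30 -> 30 -> 30 -> 32
  probe: 29 -> -29 -> 29 -> 31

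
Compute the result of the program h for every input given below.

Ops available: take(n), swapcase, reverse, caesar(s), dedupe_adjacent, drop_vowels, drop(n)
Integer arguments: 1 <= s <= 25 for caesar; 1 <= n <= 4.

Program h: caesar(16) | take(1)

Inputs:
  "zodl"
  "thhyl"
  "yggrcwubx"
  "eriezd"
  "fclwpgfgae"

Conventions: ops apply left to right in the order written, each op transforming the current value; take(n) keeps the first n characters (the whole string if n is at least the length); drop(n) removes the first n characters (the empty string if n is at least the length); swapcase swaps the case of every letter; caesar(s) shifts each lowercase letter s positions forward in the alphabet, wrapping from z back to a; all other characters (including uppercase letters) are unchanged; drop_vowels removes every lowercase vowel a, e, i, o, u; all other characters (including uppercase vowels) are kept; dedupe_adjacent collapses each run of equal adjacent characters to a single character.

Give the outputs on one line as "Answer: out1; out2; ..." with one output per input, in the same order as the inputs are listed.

Execution, op by op:
  "zodl" -> "petb" -> "p"
  "thhyl" -> "jxxob" -> "j"
  "yggrcwubx" -> "owwhsmkrn" -> "o"
  "eriezd" -> "uhyupt" -> "u"
  "fclwpgfgae" -> "vsbmfwvwqu" -> "v"

"p"; "j"; "o"; "u"; "v"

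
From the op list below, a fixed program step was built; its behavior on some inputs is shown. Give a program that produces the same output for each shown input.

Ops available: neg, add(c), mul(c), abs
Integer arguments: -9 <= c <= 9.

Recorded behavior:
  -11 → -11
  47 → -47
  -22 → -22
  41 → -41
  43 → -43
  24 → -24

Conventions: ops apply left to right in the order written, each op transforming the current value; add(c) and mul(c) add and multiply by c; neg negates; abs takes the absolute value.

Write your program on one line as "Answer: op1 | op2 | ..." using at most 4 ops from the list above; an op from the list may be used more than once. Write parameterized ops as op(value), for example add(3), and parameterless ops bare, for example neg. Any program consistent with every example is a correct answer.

neg | abs | neg

Check, running the answer program on each example:
  -11 -> 11 -> 11 -> -11
  47 -> -47 -> 47 -> -47
  -22 -> 22 -> 22 -> -22
  41 -> -41 -> 41 -> -41
  43 -> -43 -> 43 -> -43
  24 -> -24 -> 24 -> -24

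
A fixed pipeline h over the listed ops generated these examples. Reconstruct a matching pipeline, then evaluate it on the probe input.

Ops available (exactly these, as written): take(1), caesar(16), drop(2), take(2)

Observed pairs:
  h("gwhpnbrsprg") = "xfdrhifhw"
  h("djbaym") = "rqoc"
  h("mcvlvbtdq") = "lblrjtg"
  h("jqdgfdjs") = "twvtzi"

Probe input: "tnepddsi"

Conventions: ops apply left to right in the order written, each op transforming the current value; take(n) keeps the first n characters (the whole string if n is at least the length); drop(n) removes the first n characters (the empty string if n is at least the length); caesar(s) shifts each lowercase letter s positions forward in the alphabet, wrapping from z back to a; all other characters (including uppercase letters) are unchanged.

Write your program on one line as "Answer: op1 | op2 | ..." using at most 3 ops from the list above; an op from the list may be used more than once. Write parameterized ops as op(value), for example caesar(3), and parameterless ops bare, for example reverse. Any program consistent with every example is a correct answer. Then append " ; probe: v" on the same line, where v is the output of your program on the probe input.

drop(2) | caesar(16) ; probe: "ufttiy"

Check, running the answer program on each example:
  "gwhpnbrsprg" -> "hpnbrsprg" -> "xfdrhifhw"
  "djbaym" -> "baym" -> "rqoc"
  "mcvlvbtdq" -> "vlvbtdq" -> "lblrjtg"
  "jqdgfdjs" -> "dgfdjs" -> "twvtzi"
  probe: "tnepddsi" -> "epddsi" -> "ufttiy"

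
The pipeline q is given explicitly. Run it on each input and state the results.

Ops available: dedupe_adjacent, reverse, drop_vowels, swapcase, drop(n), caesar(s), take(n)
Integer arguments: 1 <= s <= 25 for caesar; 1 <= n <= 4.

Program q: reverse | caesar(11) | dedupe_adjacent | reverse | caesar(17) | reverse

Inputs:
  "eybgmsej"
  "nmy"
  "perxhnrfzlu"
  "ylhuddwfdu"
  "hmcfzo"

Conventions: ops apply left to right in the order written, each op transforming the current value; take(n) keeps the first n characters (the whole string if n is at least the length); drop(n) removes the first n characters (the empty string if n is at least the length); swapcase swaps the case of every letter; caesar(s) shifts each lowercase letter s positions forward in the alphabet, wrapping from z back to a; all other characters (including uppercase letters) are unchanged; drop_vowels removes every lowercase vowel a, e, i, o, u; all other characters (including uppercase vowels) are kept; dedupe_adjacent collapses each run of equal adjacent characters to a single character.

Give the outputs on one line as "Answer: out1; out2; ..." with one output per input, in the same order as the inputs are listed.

"lguoidag"; "aop"; "wnbhtpjztgr"; "wfhyfwjna"; "qbheoj"

Execution, op by op:
  "eybgmsej" -> "jesmgbye" -> "updxrmjp" -> "updxrmjp" -> "pjmrxdpu" -> "gadiougl" -> "lguoidag"
  "nmy" -> "ymn" -> "jxy" -> "jxy" -> "yxj" -> "poa" -> "aop"
  "perxhnrfzlu" -> "ulzfrnhxrep" -> "fwkqcysicpa" -> "fwkqcysicpa" -> "apcisycqkwf" -> "rgtzjpthbnw" -> "wnbhtpjztgr"
  "ylhuddwfdu" -> "udfwdduhly" -> "foqhoofswj" -> "foqhofswj" -> "jwsfohqof" -> "anjwfyhfw" -> "wfhyfwjna"
  "hmcfzo" -> "ozfcmh" -> "zkqnxs" -> "zkqnxs" -> "sxnqkz" -> "joehbq" -> "qbheoj"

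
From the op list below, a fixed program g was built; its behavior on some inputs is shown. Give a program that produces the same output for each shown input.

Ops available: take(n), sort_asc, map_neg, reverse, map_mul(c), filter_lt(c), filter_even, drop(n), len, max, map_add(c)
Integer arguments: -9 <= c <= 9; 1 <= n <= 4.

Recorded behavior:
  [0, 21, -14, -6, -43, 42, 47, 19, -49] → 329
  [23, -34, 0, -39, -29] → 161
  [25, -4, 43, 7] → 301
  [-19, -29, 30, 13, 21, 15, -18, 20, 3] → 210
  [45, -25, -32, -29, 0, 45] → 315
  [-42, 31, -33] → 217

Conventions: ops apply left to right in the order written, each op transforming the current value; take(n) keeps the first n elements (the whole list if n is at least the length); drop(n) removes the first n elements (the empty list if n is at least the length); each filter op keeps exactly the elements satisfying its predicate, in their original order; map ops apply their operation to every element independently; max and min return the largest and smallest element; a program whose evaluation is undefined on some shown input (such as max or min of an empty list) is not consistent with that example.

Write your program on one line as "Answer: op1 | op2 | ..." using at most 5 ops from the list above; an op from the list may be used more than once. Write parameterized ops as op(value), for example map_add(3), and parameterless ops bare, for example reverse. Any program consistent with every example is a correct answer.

map_mul(-7) | reverse | map_neg | max

Check, running the answer program on each example:
  [0, 21, -14, -6, -43, 42, 47, 19, -49] -> [0, -147, 98, 42, 301, -294, -329, -133, 343] -> [343, -133, -329, -294, 301, 42, 98, -147, 0] -> [-343, 133, 329, 294, -301, -42, -98, 147, 0] -> 329
  [23, -34, 0, -39, -29] -> [-161, 238, 0, 273, 203] -> [203, 273, 0, 238, -161] -> [-203, -273, 0, -238, 161] -> 161
  [25, -4, 43, 7] -> [-175, 28, -301, -49] -> [-49, -301, 28, -175] -> [49, 301, -28, 175] -> 301
  [-19, -29, 30, 13, 21, 15, -18, 20, 3] -> [133, 203, -210, -91, -147, -105, 126, -140, -21] -> [-21, -140, 126, -105, -147, -91, -210, 203, 133] -> [21, 140, -126, 105, 147, 91, 210, -203, -133] -> 210
  [45, -25, -32, -29, 0, 45] -> [-315, 175, 224, 203, 0, -315] -> [-315, 0, 203, 224, 175, -315] -> [315, 0, -203, -224, -175, 315] -> 315
  [-42, 31, -33] -> [294, -217, 231] -> [231, -217, 294] -> [-231, 217, -294] -> 217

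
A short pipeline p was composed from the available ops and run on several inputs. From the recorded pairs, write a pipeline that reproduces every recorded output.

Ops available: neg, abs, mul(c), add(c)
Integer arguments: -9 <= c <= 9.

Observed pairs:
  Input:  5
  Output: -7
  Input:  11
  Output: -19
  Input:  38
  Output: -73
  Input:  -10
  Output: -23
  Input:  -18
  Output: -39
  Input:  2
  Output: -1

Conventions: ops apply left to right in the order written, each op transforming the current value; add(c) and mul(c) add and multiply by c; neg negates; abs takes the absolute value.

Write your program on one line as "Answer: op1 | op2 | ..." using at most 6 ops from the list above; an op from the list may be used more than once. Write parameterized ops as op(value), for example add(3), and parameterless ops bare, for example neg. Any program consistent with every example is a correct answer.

mul(-2) | neg | add(-3) | abs | neg

Check, running the answer program on each example:
  5 -> -10 -> 10 -> 7 -> 7 -> -7
  11 -> -22 -> 22 -> 19 -> 19 -> -19
  38 -> -76 -> 76 -> 73 -> 73 -> -73
  -10 -> 20 -> -20 -> -23 -> 23 -> -23
  -18 -> 36 -> -36 -> -39 -> 39 -> -39
  2 -> -4 -> 4 -> 1 -> 1 -> -1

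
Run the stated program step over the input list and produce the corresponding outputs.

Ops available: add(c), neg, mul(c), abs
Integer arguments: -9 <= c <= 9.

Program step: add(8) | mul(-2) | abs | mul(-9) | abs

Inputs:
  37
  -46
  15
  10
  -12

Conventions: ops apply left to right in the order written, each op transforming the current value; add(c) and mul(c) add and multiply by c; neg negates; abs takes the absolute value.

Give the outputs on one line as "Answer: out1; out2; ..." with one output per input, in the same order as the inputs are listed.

Execution, op by op:
  37 -> 45 -> -90 -> 90 -> -810 -> 810
  -46 -> -38 -> 76 -> 76 -> -684 -> 684
  15 -> 23 -> -46 -> 46 -> -414 -> 414
  10 -> 18 -> -36 -> 36 -> -324 -> 324
  -12 -> -4 -> 8 -> 8 -> -72 -> 72

810; 684; 414; 324; 72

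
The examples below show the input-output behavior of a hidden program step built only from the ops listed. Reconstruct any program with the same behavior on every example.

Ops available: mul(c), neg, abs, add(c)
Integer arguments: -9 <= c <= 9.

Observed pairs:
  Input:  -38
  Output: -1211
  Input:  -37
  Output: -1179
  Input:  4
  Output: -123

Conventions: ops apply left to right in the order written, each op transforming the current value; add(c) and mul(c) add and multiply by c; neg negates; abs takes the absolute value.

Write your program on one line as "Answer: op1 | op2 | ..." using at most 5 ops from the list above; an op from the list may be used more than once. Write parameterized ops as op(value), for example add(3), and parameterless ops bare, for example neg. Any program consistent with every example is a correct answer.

mul(4) | mul(4) | abs | mul(-2) | add(5)

Check, running the answer program on each example:
  -38 -> -152 -> -608 -> 608 -> -1216 -> -1211
  -37 -> -148 -> -592 -> 592 -> -1184 -> -1179
  4 -> 16 -> 64 -> 64 -> -128 -> -123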